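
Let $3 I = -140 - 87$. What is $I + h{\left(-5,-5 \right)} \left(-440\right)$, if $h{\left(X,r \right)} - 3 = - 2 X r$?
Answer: $\frac{61813}{3} \approx 20604.0$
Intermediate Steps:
$h{\left(X,r \right)} = 3 - 2 X r$ ($h{\left(X,r \right)} = 3 + - 2 X r = 3 - 2 X r$)
$I = - \frac{227}{3}$ ($I = \frac{-140 - 87}{3} = \frac{1}{3} \left(-227\right) = - \frac{227}{3} \approx -75.667$)
$I + h{\left(-5,-5 \right)} \left(-440\right) = - \frac{227}{3} + \left(3 - \left(-10\right) \left(-5\right)\right) \left(-440\right) = - \frac{227}{3} + \left(3 - 50\right) \left(-440\right) = - \frac{227}{3} - -20680 = - \frac{227}{3} + 20680 = \frac{61813}{3}$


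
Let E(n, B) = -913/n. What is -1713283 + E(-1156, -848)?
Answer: -1980554235/1156 ≈ -1.7133e+6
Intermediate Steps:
-1713283 + E(-1156, -848) = -1713283 - 913/(-1156) = -1713283 - 913*(-1/1156) = -1713283 + 913/1156 = -1980554235/1156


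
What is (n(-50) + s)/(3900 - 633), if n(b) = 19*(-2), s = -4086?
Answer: -4124/3267 ≈ -1.2623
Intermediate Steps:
n(b) = -38
(n(-50) + s)/(3900 - 633) = (-38 - 4086)/(3900 - 633) = -4124/3267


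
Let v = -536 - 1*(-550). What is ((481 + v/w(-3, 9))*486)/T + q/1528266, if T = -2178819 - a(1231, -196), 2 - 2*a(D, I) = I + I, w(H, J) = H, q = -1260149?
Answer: -774918838963/832529016564 ≈ -0.93080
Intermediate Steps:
v = 14 (v = -536 + 550 = 14)
a(D, I) = 1 - I (a(D, I) = 1 - (I + I)/2 = 1 - I)
T = -2179016 (T = -2178819 - (1 - 1*(-196)) = -2178819 - (1 + 196) = -2178819 - 1*197 = -2178819 - 197 = -2179016)
((481 + v/w(-3, 9))*486)/T + q/1528266 = ((481 + 14/(-3))*486)/(-2179016) - 1260149/1528266 = ((481 + 14*(-⅓))*486)*(-1/2179016) - 1260149*1/1528266 = ((481 - 14/3)*486)*(-1/2179016) - 1260149/1528266 = ((1429/3)*486)*(-1/2179016) - 1260149/1528266 = 231498*(-1/2179016) - 1260149/1528266 = -115749/1089508 - 1260149/1528266 = -774918838963/832529016564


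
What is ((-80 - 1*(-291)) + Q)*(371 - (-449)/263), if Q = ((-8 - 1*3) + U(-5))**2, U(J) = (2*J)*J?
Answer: 169774104/263 ≈ 6.4553e+5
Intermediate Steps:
U(J) = 2*J**2
Q = 1521 (Q = ((-8 - 1*3) + 2*(-5)**2)**2 = ((-8 - 3) + 2*25)**2 = (-11 + 50)**2 = 39**2 = 1521)
((-80 - 1*(-291)) + Q)*(371 - (-449)/263) = ((-80 - 1*(-291)) + 1521)*(371 - (-449)/263) = ((-80 + 291) + 1521)*(371 - (-449)/263) = (211 + 1521)*(371 - 1*(-449/263)) = 1732*(371 + 449/263) = 1732*(98022/263) = 169774104/263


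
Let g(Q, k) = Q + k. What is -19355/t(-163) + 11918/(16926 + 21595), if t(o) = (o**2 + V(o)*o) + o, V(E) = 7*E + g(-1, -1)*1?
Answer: 357912683/1638798903 ≈ 0.21840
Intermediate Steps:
V(E) = -2 + 7*E (V(E) = 7*E + (-1 - 1)*1 = 7*E - 2*1 = 7*E - 2 = -2 + 7*E)
t(o) = o + o**2 + o*(-2 + 7*o) (t(o) = (o**2 + (-2 + 7*o)*o) + o = (o**2 + o*(-2 + 7*o)) + o = o + o**2 + o*(-2 + 7*o))
-19355/t(-163) + 11918/(16926 + 21595) = -19355*(-1/(163*(-1 + 8*(-163)))) + 11918/(16926 + 21595) = -19355*(-1/(163*(-1 - 1304))) + 11918/38521 = -19355/((-163*(-1305))) + 11918*(1/38521) = -19355/212715 + 11918/38521 = -19355*1/212715 + 11918/38521 = -3871/42543 + 11918/38521 = 357912683/1638798903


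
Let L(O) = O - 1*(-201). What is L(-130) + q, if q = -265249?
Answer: -265178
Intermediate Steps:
L(O) = 201 + O (L(O) = O + 201 = 201 + O)
L(-130) + q = (201 - 130) - 265249 = 71 - 265249 = -265178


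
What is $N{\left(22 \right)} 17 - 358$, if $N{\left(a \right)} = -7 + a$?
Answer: $-103$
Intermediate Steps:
$N{\left(22 \right)} 17 - 358 = \left(-7 + 22\right) 17 - 358 = 15 \cdot 17 - 358 = 255 - 358 = -103$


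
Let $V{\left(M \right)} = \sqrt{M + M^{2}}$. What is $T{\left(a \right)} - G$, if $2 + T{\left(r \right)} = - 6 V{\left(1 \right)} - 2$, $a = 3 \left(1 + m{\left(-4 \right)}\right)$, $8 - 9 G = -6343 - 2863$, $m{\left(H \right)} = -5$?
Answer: $- \frac{9250}{9} - 6 \sqrt{2} \approx -1036.3$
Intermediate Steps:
$G = \frac{9214}{9}$ ($G = \frac{8}{9} - \frac{-6343 - 2863}{9} = \frac{8}{9} - - \frac{9206}{9} = \frac{8}{9} + \frac{9206}{9} = \frac{9214}{9} \approx 1023.8$)
$a = -12$ ($a = 3 \left(1 - 5\right) = 3 \left(-4\right) = -12$)
$T{\left(r \right)} = -4 - 6 \sqrt{2}$ ($T{\left(r \right)} = -2 - \left(2 + 6 \sqrt{1 \left(1 + 1\right)}\right) = -2 - \left(2 + 6 \sqrt{1 \cdot 2}\right) = -2 - \left(2 + 6 \sqrt{2}\right) = -4 - 6 \sqrt{2}$)
$T{\left(a \right)} - G = \left(-4 - 6 \sqrt{2}\right) - \frac{9214}{9} = - \frac{9250}{9} - 6 \sqrt{2}$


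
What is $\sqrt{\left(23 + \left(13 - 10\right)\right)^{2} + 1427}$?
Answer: $\sqrt{2103} \approx 45.858$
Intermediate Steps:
$\sqrt{\left(23 + \left(13 - 10\right)\right)^{2} + 1427} = \sqrt{\left(23 + 3\right)^{2} + 1427} = \sqrt{26^{2} + 1427} = \sqrt{676 + 1427} = \sqrt{2103}$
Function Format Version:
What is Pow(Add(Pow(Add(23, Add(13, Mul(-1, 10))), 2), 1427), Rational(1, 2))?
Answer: Pow(2103, Rational(1, 2)) ≈ 45.858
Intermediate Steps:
Pow(Add(Pow(Add(23, Add(13, Mul(-1, 10))), 2), 1427), Rational(1, 2)) = Pow(Add(Pow(Add(23, Add(13, -10)), 2), 1427), Rational(1, 2)) = Pow(Add(Pow(Add(23, 3), 2), 1427), Rational(1, 2)) = Pow(Add(Pow(26, 2), 1427), Rational(1, 2)) = Pow(Add(676, 1427), Rational(1, 2)) = Pow(2103, Rational(1, 2))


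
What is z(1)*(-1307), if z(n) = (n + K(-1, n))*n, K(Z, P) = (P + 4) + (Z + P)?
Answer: -7842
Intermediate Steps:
K(Z, P) = 4 + Z + 2*P (K(Z, P) = (4 + P) + (P + Z) = 4 + Z + 2*P)
z(n) = n*(3 + 3*n) (z(n) = (n + (4 - 1 + 2*n))*n = (n + (3 + 2*n))*n = (3 + 3*n)*n = n*(3 + 3*n))
z(1)*(-1307) = (3*1*(1 + 1))*(-1307) = (3*1*2)*(-1307) = 6*(-1307) = -7842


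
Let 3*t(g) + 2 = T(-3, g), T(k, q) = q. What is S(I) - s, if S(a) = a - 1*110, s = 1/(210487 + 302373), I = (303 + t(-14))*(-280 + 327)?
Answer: 21356003257/1538580 ≈ 13880.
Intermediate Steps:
t(g) = -⅔ + g/3
I = 41971/3 (I = (303 + (-⅔ + (⅓)*(-14)))*(-280 + 327) = (303 + (-⅔ - 14/3))*47 = (303 - 16/3)*47 = (893/3)*47 = 41971/3 ≈ 13990.)
s = 1/512860 ≈ 1.9499e-6
S(a) = -110 + a (S(a) = a - 110 = -110 + a)
S(I) - s = (-110 + 41971/3) - 1*1/512860 = 41641/3 - 1/512860 = 21356003257/1538580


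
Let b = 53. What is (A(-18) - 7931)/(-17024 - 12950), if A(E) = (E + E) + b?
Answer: 3957/14987 ≈ 0.26403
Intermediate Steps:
A(E) = 53 + 2*E (A(E) = (E + E) + 53 = 2*E + 53 = 53 + 2*E)
(A(-18) - 7931)/(-17024 - 12950) = ((53 + 2*(-18)) - 7931)/(-17024 - 12950) = ((53 - 36) - 7931)/(-29974) = (17 - 7931)*(-1/29974) = -7914*(-1/29974) = 3957/14987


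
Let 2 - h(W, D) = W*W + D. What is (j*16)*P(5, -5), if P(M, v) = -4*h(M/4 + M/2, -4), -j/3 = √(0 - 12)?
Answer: -3096*I*√3 ≈ -5362.4*I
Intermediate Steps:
j = -6*I*√3 (j = -3*√(0 - 12) = -6*I*√3 ≈ -10.392*I)
h(W, D) = 2 - D - W² (h(W, D) = 2 - (W*W + D) = 2 - (W² + D) = 2 - (D + W²) = 2 + (-D - W²) = 2 - D - W²)
P(M, v) = -24 + 9*M²/4 (P(M, v) = -4*(2 - 1*(-4) - (M/4 + M/2)²) = -4*(2 + 4 - (M*(¼) + M*(½))²) = -4*(2 + 4 - (M/4 + M/2)²) = -4*(2 + 4 - (3*M/4)²) = -4*(2 + 4 - 9*M²/16) = -4*(6 - 9*M²/16) = -24 + 9*M²/4)
(j*16)*P(5, -5) = (-6*I*√3*16)*(-24 + (9/4)*5²) = (-96*I*√3)*(-24 + (9/4)*25) = (-96*I*√3)*(-24 + 225/4) = -96*I*√3*(129/4) = -3096*I*√3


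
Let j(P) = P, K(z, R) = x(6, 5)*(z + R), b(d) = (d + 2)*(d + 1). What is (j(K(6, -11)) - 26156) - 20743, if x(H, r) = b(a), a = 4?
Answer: -47049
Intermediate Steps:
b(d) = (1 + d)*(2 + d) (b(d) = (2 + d)*(1 + d) = (1 + d)*(2 + d))
x(H, r) = 30 (x(H, r) = 2 + 4**2 + 3*4 = 2 + 16 + 12 = 30)
K(z, R) = 30*R + 30*z (K(z, R) = 30*(z + R) = 30*(R + z) = 30*R + 30*z)
(j(K(6, -11)) - 26156) - 20743 = ((30*(-11) + 30*6) - 26156) - 20743 = ((-330 + 180) - 26156) - 20743 = (-150 - 26156) - 20743 = -26306 - 20743 = -47049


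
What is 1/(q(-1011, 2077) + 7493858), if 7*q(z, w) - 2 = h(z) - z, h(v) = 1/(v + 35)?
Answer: 976/7314146649 ≈ 1.3344e-7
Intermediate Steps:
h(v) = 1/(35 + v)
q(z, w) = 2/7 - z/7 + 1/(7*(35 + z)) (q(z, w) = 2/7 + (1/(35 + z) - z)/7 = 2/7 + (-z/7 + 1/(7*(35 + z))) = 2/7 - z/7 + 1/(7*(35 + z)))
1/(q(-1011, 2077) + 7493858) = 1/((1 + (2 - 1*(-1011))*(35 - 1011))/(7*(35 - 1011)) + 7493858) = 1/((⅐)*(1 + (2 + 1011)*(-976))/(-976) + 7493858) = 1/((⅐)*(-1/976)*(1 + 1013*(-976)) + 7493858) = 1/((⅐)*(-1/976)*(1 - 988688) + 7493858) = 1/((⅐)*(-1/976)*(-988687) + 7493858) = 1/(141241/976 + 7493858) = 1/(7314146649/976) = 976/7314146649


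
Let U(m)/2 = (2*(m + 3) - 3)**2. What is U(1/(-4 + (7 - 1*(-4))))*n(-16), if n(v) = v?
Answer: -16928/49 ≈ -345.47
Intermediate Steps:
U(m) = 2*(3 + 2*m)**2 (U(m) = 2*(2*(m + 3) - 3)**2 = 2*(2*(3 + m) - 3)**2 = 2*((6 + 2*m) - 3)**2 = 2*(3 + 2*m)**2)
U(1/(-4 + (7 - 1*(-4))))*n(-16) = (2*(3 + 2/(-4 + (7 - 1*(-4))))**2)*(-16) = (2*(3 + 2/(-4 + (7 + 4)))**2)*(-16) = (2*(3 + 2/(-4 + 11))**2)*(-16) = (2*(3 + 2/7)**2)*(-16) = (2*(23/7)**2)*(-16) = (2*(529/49))*(-16) = (1058/49)*(-16) = -16928/49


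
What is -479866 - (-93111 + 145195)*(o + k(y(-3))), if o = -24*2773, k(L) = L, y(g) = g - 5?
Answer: 3466231174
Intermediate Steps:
y(g) = -5 + g
o = -66552
-479866 - (-93111 + 145195)*(o + k(y(-3))) = -479866 - (-93111 + 145195)*(-66552 + (-5 - 3)) = -479866 - 52084*(-66552 - 8) = -479866 - 52084*(-66560) = -479866 - 1*(-3466711040) = -479866 + 3466711040 = 3466231174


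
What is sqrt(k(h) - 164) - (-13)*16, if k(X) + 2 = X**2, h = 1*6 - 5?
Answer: 208 + I*sqrt(165) ≈ 208.0 + 12.845*I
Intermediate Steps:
h = 1 (h = 6 - 5 = 1)
k(X) = -2 + X**2
sqrt(k(h) - 164) - (-13)*16 = sqrt((-2 + 1**2) - 164) - (-13)*16 = sqrt((-2 + 1) - 164) - 1*(-208) = sqrt(-1 - 164) + 208 = sqrt(-165) + 208 = I*sqrt(165) + 208 = 208 + I*sqrt(165)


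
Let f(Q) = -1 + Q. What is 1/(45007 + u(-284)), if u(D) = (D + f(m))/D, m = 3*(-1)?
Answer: 71/3195569 ≈ 2.2218e-5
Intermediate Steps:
m = -3
u(D) = (-4 + D)/D (u(D) = (D + (-1 - 3))/D = (D - 4)/D = (-4 + D)/D)
1/(45007 + u(-284)) = 1/(45007 + (-4 - 284)/(-284)) = 1/(45007 - 1/284*(-288)) = 1/(45007 + 72/71) = 1/(3195569/71) = 71/3195569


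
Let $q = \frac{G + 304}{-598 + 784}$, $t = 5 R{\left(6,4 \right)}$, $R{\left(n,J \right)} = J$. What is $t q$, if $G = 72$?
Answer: $\frac{3760}{93} \approx 40.43$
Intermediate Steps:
$t = 20$ ($t = 5 \cdot 4 = 20$)
$q = \frac{188}{93}$ ($q = \frac{72 + 304}{-598 + 784} = \frac{376}{186} = 376 \cdot \frac{1}{186} = \frac{188}{93} \approx 2.0215$)
$t q = 20 \cdot \frac{188}{93} = \frac{3760}{93}$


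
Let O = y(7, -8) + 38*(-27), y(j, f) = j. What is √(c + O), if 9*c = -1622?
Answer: I*√10793/3 ≈ 34.63*I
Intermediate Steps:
c = -1622/9 (c = (⅑)*(-1622) = -1622/9 ≈ -180.22)
O = -1019 (O = 7 + 38*(-27) = 7 - 1026 = -1019)
√(c + O) = √(-1622/9 - 1019) = √(-10793/9) = I*√10793/3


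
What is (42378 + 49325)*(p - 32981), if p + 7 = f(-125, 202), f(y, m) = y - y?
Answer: -3025098564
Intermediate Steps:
f(y, m) = 0
p = -7 (p = -7 + 0 = -7)
(42378 + 49325)*(p - 32981) = (42378 + 49325)*(-7 - 32981) = 91703*(-32988) = -3025098564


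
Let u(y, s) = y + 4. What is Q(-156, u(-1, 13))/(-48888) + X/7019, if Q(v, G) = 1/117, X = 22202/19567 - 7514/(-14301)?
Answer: 2479122866977/10489735938420648 ≈ 0.00023634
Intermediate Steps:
u(y, s) = 4 + y
X = 27325720/16460451 (X = 22202*(1/19567) - 7514*(-1/14301) = 1306/1151 + 7514/14301 = 27325720/16460451 ≈ 1.6601)
Q(v, G) = 1/117
Q(-156, u(-1, 13))/(-48888) + X/7019 = (1/117)/(-48888) + (27325720/16460451)/7019 = (1/117)*(-1/48888) + (27325720/16460451)*(1/7019) = -1/5719896 + 27325720/115535905569 = 2479122866977/10489735938420648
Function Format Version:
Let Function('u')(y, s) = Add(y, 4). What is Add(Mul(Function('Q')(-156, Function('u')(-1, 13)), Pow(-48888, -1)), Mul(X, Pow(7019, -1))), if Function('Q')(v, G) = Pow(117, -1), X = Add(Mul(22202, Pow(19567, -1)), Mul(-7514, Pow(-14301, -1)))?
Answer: Rational(2479122866977, 10489735938420648) ≈ 0.00023634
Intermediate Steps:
Function('u')(y, s) = Add(4, y)
X = Rational(27325720, 16460451) (X = Add(Mul(22202, Rational(1, 19567)), Mul(-7514, Rational(-1, 14301))) = Add(Rational(1306, 1151), Rational(7514, 14301)) = Rational(27325720, 16460451) ≈ 1.6601)
Function('Q')(v, G) = Rational(1, 117)
Add(Mul(Function('Q')(-156, Function('u')(-1, 13)), Pow(-48888, -1)), Mul(X, Pow(7019, -1))) = Add(Mul(Rational(1, 117), Pow(-48888, -1)), Mul(Rational(27325720, 16460451), Pow(7019, -1))) = Add(Mul(Rational(1, 117), Rational(-1, 48888)), Mul(Rational(27325720, 16460451), Rational(1, 7019))) = Add(Rational(-1, 5719896), Rational(27325720, 115535905569)) = Rational(2479122866977, 10489735938420648)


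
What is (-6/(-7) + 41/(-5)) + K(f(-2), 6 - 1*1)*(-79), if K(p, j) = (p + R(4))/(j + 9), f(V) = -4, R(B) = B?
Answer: -257/35 ≈ -7.3429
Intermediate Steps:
K(p, j) = (4 + p)/(9 + j) (K(p, j) = (p + 4)/(j + 9) = (4 + p)/(9 + j))
(-6/(-7) + 41/(-5)) + K(f(-2), 6 - 1*1)*(-79) = (-6/(-7) + 41/(-5)) + ((4 - 4)/(9 + (6 - 1*1)))*(-79) = (-6*(-1/7) + 41*(-1/5)) + (0/(9 + (6 - 1)))*(-79) = (6/7 - 41/5) + (0/(9 + 5))*(-79) = -257/35 + (0/14)*(-79) = -257/35 + ((1/14)*0)*(-79) = -257/35 + 0*(-79) = -257/35 + 0 = -257/35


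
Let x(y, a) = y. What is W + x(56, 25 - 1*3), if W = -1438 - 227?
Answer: -1609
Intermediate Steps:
W = -1665
W + x(56, 25 - 1*3) = -1665 + 56 = -1609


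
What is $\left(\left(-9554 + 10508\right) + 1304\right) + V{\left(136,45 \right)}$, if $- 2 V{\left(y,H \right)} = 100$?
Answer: $2208$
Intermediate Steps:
$V{\left(y,H \right)} = -50$ ($V{\left(y,H \right)} = \left(- \frac{1}{2}\right) 100 = -50$)
$\left(\left(-9554 + 10508\right) + 1304\right) + V{\left(136,45 \right)} = \left(\left(-9554 + 10508\right) + 1304\right) - 50 = \left(954 + 1304\right) - 50 = 2258 - 50 = 2208$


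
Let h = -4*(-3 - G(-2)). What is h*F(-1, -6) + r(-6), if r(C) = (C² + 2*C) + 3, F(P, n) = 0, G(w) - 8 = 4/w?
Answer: 27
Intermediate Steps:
G(w) = 8 + 4/w
h = 36 (h = -4*(-3 - (8 + 4/(-2))) = -4*(-3 - (8 + 4*(-½))) = -4*(-3 - (8 - 2)) = -4*(-3 - 1*6) = -4*(-3 - 6) = -4*(-9) = 36)
r(C) = 3 + C² + 2*C
h*F(-1, -6) + r(-6) = 36*0 + (3 + (-6)² + 2*(-6)) = 0 + (3 + 36 - 12) = 0 + 27 = 27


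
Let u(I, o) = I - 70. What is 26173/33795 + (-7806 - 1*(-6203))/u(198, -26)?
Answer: -50823241/4325760 ≈ -11.749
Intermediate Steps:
u(I, o) = -70 + I
26173/33795 + (-7806 - 1*(-6203))/u(198, -26) = 26173/33795 + (-7806 - 1*(-6203))/(-70 + 198) = 26173*(1/33795) + (-7806 + 6203)/128 = 26173/33795 - 1603*1/128 = 26173/33795 - 1603/128 = -50823241/4325760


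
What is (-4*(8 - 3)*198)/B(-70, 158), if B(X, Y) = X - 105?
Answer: 792/35 ≈ 22.629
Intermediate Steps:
B(X, Y) = -105 + X
(-4*(8 - 3)*198)/B(-70, 158) = (-4*(8 - 3)*198)/(-105 - 70) = (-4*5*198)/(-175) = -20*198*(-1/175) = -3960*(-1/175) = 792/35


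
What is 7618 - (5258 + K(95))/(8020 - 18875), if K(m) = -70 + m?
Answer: 82698673/10855 ≈ 7618.5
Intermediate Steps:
7618 - (5258 + K(95))/(8020 - 18875) = 7618 - (5258 + (-70 + 95))/(8020 - 18875) = 7618 - (5258 + 25)/(-10855) = 7618 - 5283*(-1)/10855 = 7618 - 1*(-5283/10855) = 7618 + 5283/10855 = 82698673/10855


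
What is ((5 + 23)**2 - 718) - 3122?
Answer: -3056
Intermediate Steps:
((5 + 23)**2 - 718) - 3122 = (28**2 - 718) - 3122 = (784 - 718) - 3122 = 66 - 3122 = -3056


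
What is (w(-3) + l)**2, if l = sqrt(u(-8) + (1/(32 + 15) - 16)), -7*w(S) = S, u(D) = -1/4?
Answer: -147807/9212 + 9*I*sqrt(15933)/329 ≈ -16.045 + 3.453*I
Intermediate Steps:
u(D) = -1/4 (u(D) = -1*1/4 = -1/4)
w(S) = -S/7
l = 3*I*sqrt(15933)/94 (l = sqrt(-1/4 + (1/(32 + 15) - 16)) = sqrt(-1/4 + (1/47 - 16)) = sqrt(-1/4 - 751/47) = sqrt(-3051/188) = 3*I*sqrt(15933)/94 ≈ 4.0285*I)
(w(-3) + l)**2 = (-1/7*(-3) + 3*I*sqrt(15933)/94)**2 = (3/7 + 3*I*sqrt(15933)/94)**2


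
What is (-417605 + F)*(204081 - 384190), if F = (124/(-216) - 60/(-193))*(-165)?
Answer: 261267719270645/3474 ≈ 7.5207e+10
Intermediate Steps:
F = 150865/3474 (F = (124*(-1/216) - 60*(-1/193))*(-165) = (-31/54 + 60/193)*(-165) = -2743/10422*(-165) = 150865/3474 ≈ 43.427)
(-417605 + F)*(204081 - 384190) = (-417605 + 150865/3474)*(204081 - 384190) = -1450608905/3474*(-180109) = 261267719270645/3474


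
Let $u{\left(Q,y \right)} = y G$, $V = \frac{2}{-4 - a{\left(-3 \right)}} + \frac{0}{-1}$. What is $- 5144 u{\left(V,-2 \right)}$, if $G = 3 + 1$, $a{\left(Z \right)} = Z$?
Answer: $41152$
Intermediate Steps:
$G = 4$
$V = -2$ ($V = \frac{2}{-4 - -3} + \frac{0}{-1} = \frac{2}{-4 + 3} + 0 \left(-1\right) = \frac{2}{-1} + 0 = 2 \left(-1\right) + 0 = -2 + 0 = -2$)
$u{\left(Q,y \right)} = 4 y$ ($u{\left(Q,y \right)} = y 4 = 4 y$)
$- 5144 u{\left(V,-2 \right)} = - 5144 \cdot 4 \left(-2\right) = \left(-5144\right) \left(-8\right) = 41152$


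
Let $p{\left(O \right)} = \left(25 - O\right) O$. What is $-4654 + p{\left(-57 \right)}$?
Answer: $-9328$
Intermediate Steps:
$p{\left(O \right)} = O \left(25 - O\right)$
$-4654 + p{\left(-57 \right)} = -4654 - 57 \left(25 - -57\right) = -4654 - 57 \left(25 + 57\right) = -4654 - 4674 = -9328$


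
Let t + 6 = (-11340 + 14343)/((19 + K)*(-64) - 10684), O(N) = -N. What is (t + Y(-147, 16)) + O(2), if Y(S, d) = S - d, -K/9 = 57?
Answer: -3576369/20932 ≈ -170.86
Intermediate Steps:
K = -513 (K = -9*57 = -513)
t = -122589/20932 (t = -6 + (-11340 + 14343)/((19 - 513)*(-64) - 10684) = -6 + 3003/(-494*(-64) - 10684) = -6 + 3003/(31616 - 10684) = -6 + 3003/20932 = -122589/20932 ≈ -5.8565)
(t + Y(-147, 16)) + O(2) = (-122589/20932 + (-147 - 1*16)) - 1*2 = (-122589/20932 + (-147 - 16)) - 2 = (-122589/20932 - 163) - 2 = -3534505/20932 - 2 = -3576369/20932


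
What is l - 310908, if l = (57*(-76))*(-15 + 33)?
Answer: -388884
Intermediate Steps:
l = -77976 (l = -4332*18 = -77976)
l - 310908 = -77976 - 310908 = -388884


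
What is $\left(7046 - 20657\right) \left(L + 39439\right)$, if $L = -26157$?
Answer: $-180781302$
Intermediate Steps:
$\left(7046 - 20657\right) \left(L + 39439\right) = \left(7046 - 20657\right) \left(-26157 + 39439\right) = \left(-13611\right) 13282 = -180781302$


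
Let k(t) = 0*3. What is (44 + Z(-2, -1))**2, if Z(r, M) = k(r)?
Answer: 1936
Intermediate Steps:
k(t) = 0
Z(r, M) = 0
(44 + Z(-2, -1))**2 = (44 + 0)**2 = 44**2 = 1936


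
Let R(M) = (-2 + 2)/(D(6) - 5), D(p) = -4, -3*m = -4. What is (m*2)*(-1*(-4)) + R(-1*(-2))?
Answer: 32/3 ≈ 10.667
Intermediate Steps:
m = 4/3 (m = -⅓*(-4) = 4/3 ≈ 1.3333)
R(M) = 0 (R(M) = (-2 + 2)/(-4 - 5) = 0/(-9) = 0*(-⅑) = 0)
(m*2)*(-1*(-4)) + R(-1*(-2)) = ((4/3)*2)*(-1*(-4)) + 0 = (8/3)*4 + 0 = 32/3 + 0 = 32/3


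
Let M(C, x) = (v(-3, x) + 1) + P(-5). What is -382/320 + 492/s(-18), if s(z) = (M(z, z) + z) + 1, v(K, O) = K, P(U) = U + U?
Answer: -84259/4640 ≈ -18.159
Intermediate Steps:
P(U) = 2*U
M(C, x) = -12 (M(C, x) = (-3 + 1) + 2*(-5) = -2 - 10 = -12)
s(z) = -11 + z (s(z) = (-12 + z) + 1 = -11 + z)
-382/320 + 492/s(-18) = -382/320 + 492/(-11 - 18) = -382*1/320 + 492/(-29) = -191/160 + 492*(-1/29) = -191/160 - 492/29 = -84259/4640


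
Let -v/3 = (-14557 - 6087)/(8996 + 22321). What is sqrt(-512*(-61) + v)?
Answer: 2*sqrt(5034987463)/803 ≈ 176.73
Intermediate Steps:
v = 1588/803 (v = -3*(-14557 - 6087)/(8996 + 22321) = -(-61932)/31317 = -3*(-1588/2409) = 1588/803 ≈ 1.9776)
sqrt(-512*(-61) + v) = sqrt(-512*(-61) + 1588/803) = sqrt(31232 + 1588/803) = sqrt(25080884/803) = 2*sqrt(5034987463)/803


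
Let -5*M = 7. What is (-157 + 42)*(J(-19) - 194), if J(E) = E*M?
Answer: 19251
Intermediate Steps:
M = -7/5 (M = -⅕*7 = -7/5 ≈ -1.4000)
J(E) = -7*E/5 (J(E) = E*(-7/5) = -7*E/5)
(-157 + 42)*(J(-19) - 194) = (-157 + 42)*(-7/5*(-19) - 194) = -115*(133/5 - 194) = -115*(-837/5) = 19251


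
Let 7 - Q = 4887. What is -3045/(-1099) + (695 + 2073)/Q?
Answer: 105514/47885 ≈ 2.2035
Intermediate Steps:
Q = -4880 (Q = 7 - 1*4887 = 7 - 4887 = -4880)
-3045/(-1099) + (695 + 2073)/Q = -3045/(-1099) + (695 + 2073)/(-4880) = -3045*(-1/1099) + 2768*(-1/4880) = 435/157 - 173/305 = 105514/47885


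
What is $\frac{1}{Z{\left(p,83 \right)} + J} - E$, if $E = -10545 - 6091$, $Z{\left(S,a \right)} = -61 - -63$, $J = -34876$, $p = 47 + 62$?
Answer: $\frac{580163863}{34874} \approx 16636.0$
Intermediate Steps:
$p = 109$
$Z{\left(S,a \right)} = 2$ ($Z{\left(S,a \right)} = -61 + 63 = 2$)
$E = -16636$
$\frac{1}{Z{\left(p,83 \right)} + J} - E = \frac{1}{2 - 34876} - -16636 = \frac{1}{-34874} + 16636 = - \frac{1}{34874} + 16636 = \frac{580163863}{34874}$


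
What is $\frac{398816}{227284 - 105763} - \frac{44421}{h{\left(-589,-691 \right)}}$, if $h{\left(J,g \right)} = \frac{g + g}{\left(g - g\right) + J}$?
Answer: $- \frac{3178920513137}{167942022} \approx -18929.0$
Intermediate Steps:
$h{\left(J,g \right)} = \frac{2 g}{J}$ ($h{\left(J,g \right)} = \frac{2 g}{0 + J} = \frac{2 g}{J}$)
$\frac{398816}{227284 - 105763} - \frac{44421}{h{\left(-589,-691 \right)}} = \frac{398816}{227284 - 105763} - \frac{44421}{2 \left(-691\right) \frac{1}{-589}} = \frac{398816}{227284 - 105763} - \frac{44421}{2 \left(-691\right) \left(- \frac{1}{589}\right)} = \frac{398816}{121521} - \frac{44421}{\frac{1382}{589}} = 398816 \cdot \frac{1}{121521} - \frac{26163969}{1382} = \frac{398816}{121521} - \frac{26163969}{1382} = - \frac{3178920513137}{167942022}$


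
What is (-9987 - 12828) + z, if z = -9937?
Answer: -32752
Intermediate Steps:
(-9987 - 12828) + z = (-9987 - 12828) - 9937 = -22815 - 9937 = -32752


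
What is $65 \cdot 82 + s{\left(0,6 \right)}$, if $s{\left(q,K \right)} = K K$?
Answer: $5366$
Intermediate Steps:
$s{\left(q,K \right)} = K^{2}$
$65 \cdot 82 + s{\left(0,6 \right)} = 65 \cdot 82 + 6^{2} = 5330 + 36 = 5366$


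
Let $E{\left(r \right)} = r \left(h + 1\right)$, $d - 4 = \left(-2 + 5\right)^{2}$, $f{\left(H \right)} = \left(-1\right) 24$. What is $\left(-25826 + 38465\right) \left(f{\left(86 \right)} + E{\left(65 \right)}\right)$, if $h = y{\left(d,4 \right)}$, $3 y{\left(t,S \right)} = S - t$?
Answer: $-1946406$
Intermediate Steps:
$f{\left(H \right)} = -24$
$d = 13$ ($d = 4 + \left(-2 + 5\right)^{2} = 4 + 3^{2} = 4 + 9 = 13$)
$y{\left(t,S \right)} = - \frac{t}{3} + \frac{S}{3}$ ($y{\left(t,S \right)} = \frac{S - t}{3} = - \frac{t}{3} + \frac{S}{3}$)
$h = -3$ ($h = \left(- \frac{1}{3}\right) 13 + \frac{1}{3} \cdot 4 = - \frac{13}{3} + \frac{4}{3} = -3$)
$E{\left(r \right)} = - 2 r$ ($E{\left(r \right)} = r \left(-3 + 1\right) = r \left(-2\right) = - 2 r$)
$\left(-25826 + 38465\right) \left(f{\left(86 \right)} + E{\left(65 \right)}\right) = \left(-25826 + 38465\right) \left(-24 - 130\right) = 12639 \left(-24 - 130\right) = 12639 \left(-154\right) = -1946406$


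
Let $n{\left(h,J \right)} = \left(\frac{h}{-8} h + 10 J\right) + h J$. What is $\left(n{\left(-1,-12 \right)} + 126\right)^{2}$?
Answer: $\frac{20449}{64} \approx 319.52$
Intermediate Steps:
$n{\left(h,J \right)} = 10 J - \frac{h^{2}}{8} + J h$ ($n{\left(h,J \right)} = \left(h \left(- \frac{1}{8}\right) h + 10 J\right) + J h = \left(- \frac{h}{8} h + 10 J\right) + J h = \left(- \frac{h^{2}}{8} + 10 J\right) + J h = \left(10 J - \frac{h^{2}}{8}\right) + J h = 10 J - \frac{h^{2}}{8} + J h$)
$\left(n{\left(-1,-12 \right)} + 126\right)^{2} = \left(\left(10 \left(-12\right) - \frac{\left(-1\right)^{2}}{8} - -12\right) + 126\right)^{2} = \left(\left(-120 - \frac{1}{8} + 12\right) + 126\right)^{2} = \left(- \frac{865}{8} + 126\right)^{2} = \left(\frac{143}{8}\right)^{2} = \frac{20449}{64}$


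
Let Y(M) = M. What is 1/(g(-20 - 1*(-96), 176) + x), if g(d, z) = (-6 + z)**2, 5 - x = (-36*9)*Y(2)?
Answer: 1/29553 ≈ 3.3838e-5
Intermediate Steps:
x = 653 (x = 5 - (-36*9)*2 = 5 - (-324)*2 = 5 - 1*(-648) = 5 + 648 = 653)
1/(g(-20 - 1*(-96), 176) + x) = 1/((-6 + 176)**2 + 653) = 1/(170**2 + 653) = 1/(28900 + 653) = 1/29553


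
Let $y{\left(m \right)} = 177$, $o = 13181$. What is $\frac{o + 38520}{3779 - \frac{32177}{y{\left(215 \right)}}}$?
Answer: $\frac{9151077}{636706} \approx 14.373$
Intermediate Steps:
$\frac{o + 38520}{3779 - \frac{32177}{y{\left(215 \right)}}} = \frac{13181 + 38520}{3779 - \frac{32177}{177}} = \frac{51701}{3779 - \frac{32177}{177}} = \frac{51701}{\frac{636706}{177}} = 51701 \cdot \frac{177}{636706} = \frac{9151077}{636706}$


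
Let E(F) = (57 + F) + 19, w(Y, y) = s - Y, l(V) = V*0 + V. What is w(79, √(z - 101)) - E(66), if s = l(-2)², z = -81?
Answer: -217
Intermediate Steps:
l(V) = V (l(V) = 0 + V = V)
s = 4 (s = (-2)² = 4)
w(Y, y) = 4 - Y
E(F) = 76 + F
w(79, √(z - 101)) - E(66) = (4 - 1*79) - (76 + 66) = (4 - 79) - 1*142 = -75 - 142 = -217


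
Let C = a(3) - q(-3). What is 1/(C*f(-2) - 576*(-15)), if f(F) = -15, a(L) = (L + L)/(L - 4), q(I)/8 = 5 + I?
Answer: 1/8970 ≈ 0.00011148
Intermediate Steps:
q(I) = 40 + 8*I (q(I) = 8*(5 + I) = 40 + 8*I)
a(L) = 2*L/(-4 + L) (a(L) = (2*L)/(-4 + L) = 2*L/(-4 + L))
C = -22 (C = 2*3/(-4 + 3) - (40 + 8*(-3)) = 2*3/(-1) - (40 - 24) = 2*3*(-1) - 1*16 = -6 - 16 = -22)
1/(C*f(-2) - 576*(-15)) = 1/(-22*(-15) - 576*(-15)) = 1/(330 + 8640) = 1/8970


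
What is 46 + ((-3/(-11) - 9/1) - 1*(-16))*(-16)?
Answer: -774/11 ≈ -70.364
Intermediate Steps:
46 + ((-3/(-11) - 9/1) - 1*(-16))*(-16) = 46 + ((-3*(-1/11) - 9*1) + 16)*(-16) = 46 + ((3/11 - 9) + 16)*(-16) = 46 + (-96/11 + 16)*(-16) = 46 + (80/11)*(-16) = 46 - 1280/11 = -774/11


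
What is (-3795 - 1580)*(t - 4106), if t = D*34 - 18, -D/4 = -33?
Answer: -1956500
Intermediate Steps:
D = 132 (D = -4*(-33) = 132)
t = 4470 (t = 132*34 - 18 = 4488 - 18 = 4470)
(-3795 - 1580)*(t - 4106) = (-3795 - 1580)*(4470 - 4106) = -5375*364 = -1956500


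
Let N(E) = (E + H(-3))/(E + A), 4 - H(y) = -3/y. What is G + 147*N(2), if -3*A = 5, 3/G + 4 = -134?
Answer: 101429/46 ≈ 2205.0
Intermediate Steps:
G = -1/46 (G = 3/(-4 - 134) = 3/(-138) = 3*(-1/138) = -1/46 ≈ -0.021739)
A = -5/3 (A = -1/3*5 = -5/3 ≈ -1.6667)
H(y) = 4 + 3/y (H(y) = 4 - (-3)/y = 4 + 3/y)
N(E) = (3 + E)/(-5/3 + E) (N(E) = (E + (4 + 3/(-3)))/(E - 5/3) = (E + (4 + 3*(-1/3)))/(-5/3 + E) = (E + (4 - 1))/(-5/3 + E) = (E + 3)/(-5/3 + E) = (3 + E)/(-5/3 + E))
G + 147*N(2) = -1/46 + 147*(3*(3 + 2)/(-5 + 3*2)) = -1/46 + 147*(3*5/(-5 + 6)) = -1/46 + 147*(3*5/1) = -1/46 + 147*(3*1*5) = -1/46 + 147*15 = -1/46 + 2205 = 101429/46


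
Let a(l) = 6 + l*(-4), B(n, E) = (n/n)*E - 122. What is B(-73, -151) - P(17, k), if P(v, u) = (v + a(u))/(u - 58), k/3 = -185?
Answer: -165106/613 ≈ -269.34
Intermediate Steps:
k = -555 (k = 3*(-185) = -555)
B(n, E) = -122 + E (B(n, E) = 1*E - 122 = E - 122 = -122 + E)
a(l) = 6 - 4*l
P(v, u) = (6 + v - 4*u)/(-58 + u) (P(v, u) = (v + (6 - 4*u))/(u - 58) = (6 + v - 4*u)/(-58 + u))
B(-73, -151) - P(17, k) = (-122 - 151) - (6 + 17 - 4*(-555))/(-58 - 555) = -273 - (6 + 17 + 2220)/(-613) = -273 - (-1)*2243/613 = -273 - 1*(-2243/613) = -273 + 2243/613 = -165106/613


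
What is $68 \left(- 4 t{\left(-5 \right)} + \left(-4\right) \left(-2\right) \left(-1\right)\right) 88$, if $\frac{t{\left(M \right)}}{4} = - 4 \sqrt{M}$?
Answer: $-47872 + 382976 i \sqrt{5} \approx -47872.0 + 8.5636 \cdot 10^{5} i$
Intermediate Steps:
$t{\left(M \right)} = - 16 \sqrt{M}$ ($t{\left(M \right)} = 4 \left(- 4 \sqrt{M}\right) = - 16 \sqrt{M}$)
$68 \left(- 4 t{\left(-5 \right)} + \left(-4\right) \left(-2\right) \left(-1\right)\right) 88 = 68 \left(- 4 \left(- 16 \sqrt{-5}\right) + \left(-4\right) \left(-2\right) \left(-1\right)\right) 88 = 68 \left(- 4 \left(- 16 i \sqrt{5}\right) + 8 \left(-1\right)\right) 88 = 68 \left(- 4 \left(- 16 i \sqrt{5}\right) - 8\right) 88 = 68 \left(64 i \sqrt{5} - 8\right) 88 = 68 \left(-8 + 64 i \sqrt{5}\right) 88 = \left(-544 + 4352 i \sqrt{5}\right) 88 = -47872 + 382976 i \sqrt{5}$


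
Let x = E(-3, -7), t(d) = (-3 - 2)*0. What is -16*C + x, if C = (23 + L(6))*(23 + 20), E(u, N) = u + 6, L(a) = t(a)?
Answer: -15821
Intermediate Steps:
t(d) = 0 (t(d) = -5*0 = 0)
L(a) = 0
E(u, N) = 6 + u
x = 3 (x = 6 - 3 = 3)
C = 989 (C = (23 + 0)*(23 + 20) = 23*43 = 989)
-16*C + x = -16*989 + 3 = -15824 + 3 = -15821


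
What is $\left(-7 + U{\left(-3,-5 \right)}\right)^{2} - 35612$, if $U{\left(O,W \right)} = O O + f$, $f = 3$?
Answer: $-35587$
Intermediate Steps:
$U{\left(O,W \right)} = 3 + O^{2}$ ($U{\left(O,W \right)} = O O + 3 = O^{2} + 3 = 3 + O^{2}$)
$\left(-7 + U{\left(-3,-5 \right)}\right)^{2} - 35612 = \left(-7 + \left(3 + \left(-3\right)^{2}\right)\right)^{2} - 35612 = \left(-7 + \left(3 + 9\right)\right)^{2} - 35612 = \left(-7 + 12\right)^{2} - 35612 = 5^{2} - 35612 = 25 - 35612 = -35587$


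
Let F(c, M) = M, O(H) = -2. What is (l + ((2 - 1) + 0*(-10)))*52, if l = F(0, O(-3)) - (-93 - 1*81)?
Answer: 8996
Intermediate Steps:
l = 172 (l = -2 - (-93 - 1*81) = -2 - (-93 - 81) = -2 - 1*(-174) = -2 + 174 = 172)
(l + ((2 - 1) + 0*(-10)))*52 = (172 + ((2 - 1) + 0*(-10)))*52 = (172 + (1 + 0))*52 = (172 + 1)*52 = 173*52 = 8996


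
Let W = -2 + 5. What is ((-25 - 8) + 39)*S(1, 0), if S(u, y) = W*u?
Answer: 18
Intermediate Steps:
W = 3
S(u, y) = 3*u
((-25 - 8) + 39)*S(1, 0) = ((-25 - 8) + 39)*(3*1) = (-33 + 39)*3 = 6*3 = 18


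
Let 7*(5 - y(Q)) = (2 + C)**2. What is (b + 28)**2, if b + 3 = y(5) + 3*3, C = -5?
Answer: 69696/49 ≈ 1422.4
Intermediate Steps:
y(Q) = 26/7 (y(Q) = 5 - (2 - 5)**2/7 = 5 - 1/7*(-3)**2 = 5 - 1/7*9 = 5 - 9/7 = 26/7)
b = 68/7 (b = -3 + (26/7 + 3*3) = -3 + (26/7 + 9) = -3 + 89/7 = 68/7 ≈ 9.7143)
(b + 28)**2 = (68/7 + 28)**2 = (264/7)**2 = 69696/49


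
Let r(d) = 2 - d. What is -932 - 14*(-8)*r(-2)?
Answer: -484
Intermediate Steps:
-932 - 14*(-8)*r(-2) = -932 - 14*(-8)*(2 - 1*(-2)) = -932 - (-112)*(2 + 2) = -932 - (-112)*4 = -932 - 1*(-448) = -932 + 448 = -484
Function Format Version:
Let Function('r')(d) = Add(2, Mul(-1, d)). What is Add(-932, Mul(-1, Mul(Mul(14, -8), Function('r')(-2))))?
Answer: -484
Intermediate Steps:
Add(-932, Mul(-1, Mul(Mul(14, -8), Function('r')(-2)))) = Add(-932, Mul(-1, Mul(Mul(14, -8), Add(2, Mul(-1, -2))))) = Add(-932, Mul(-1, Mul(-112, Add(2, 2)))) = Add(-932, Mul(-1, Mul(-112, 4))) = Add(-932, Mul(-1, -448)) = Add(-932, 448) = -484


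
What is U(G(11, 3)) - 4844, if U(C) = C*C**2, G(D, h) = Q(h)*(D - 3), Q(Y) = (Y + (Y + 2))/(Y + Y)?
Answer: -98020/27 ≈ -3630.4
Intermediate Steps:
Q(Y) = (2 + 2*Y)/(2*Y) (Q(Y) = (Y + (2 + Y))/((2*Y)) = (2 + 2*Y)*(1/(2*Y)) = (2 + 2*Y)/(2*Y))
G(D, h) = (1 + h)*(-3 + D)/h (G(D, h) = ((1 + h)/h)*(D - 3) = ((1 + h)/h)*(-3 + D) = (1 + h)*(-3 + D)/h)
U(C) = C**3
U(G(11, 3)) - 4844 = ((1 + 3)*(-3 + 11)/3)**3 - 4844 = ((1/3)*4*8)**3 - 4844 = (32/3)**3 - 4844 = 32768/27 - 4844 = -98020/27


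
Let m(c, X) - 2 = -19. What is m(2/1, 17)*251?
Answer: -4267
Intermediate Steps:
m(c, X) = -17 (m(c, X) = 2 - 19 = -17)
m(2/1, 17)*251 = -17*251 = -4267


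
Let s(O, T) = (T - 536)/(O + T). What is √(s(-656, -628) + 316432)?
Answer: √3622840347/107 ≈ 562.52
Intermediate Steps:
s(O, T) = (-536 + T)/(O + T)
√(s(-656, -628) + 316432) = √((-536 - 628)/(-656 - 628) + 316432) = √(-1164/(-1284) + 316432) = √(-1/1284*(-1164) + 316432) = √(97/107 + 316432) = √(33858321/107) = √3622840347/107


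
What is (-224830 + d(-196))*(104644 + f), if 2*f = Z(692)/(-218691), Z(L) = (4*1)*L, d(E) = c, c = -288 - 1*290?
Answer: -1719464790648320/72897 ≈ -2.3588e+10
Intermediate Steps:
c = -578 (c = -288 - 290 = -578)
d(E) = -578
Z(L) = 4*L
f = -1384/218691 (f = ((4*692)/(-218691))/2 = (2768*(-1/218691))/2 = (1/2)*(-2768/218691) = -1384/218691 ≈ -0.0063286)
(-224830 + d(-196))*(104644 + f) = (-224830 - 578)*(104644 - 1384/218691) = -225408*22884699620/218691 = -1719464790648320/72897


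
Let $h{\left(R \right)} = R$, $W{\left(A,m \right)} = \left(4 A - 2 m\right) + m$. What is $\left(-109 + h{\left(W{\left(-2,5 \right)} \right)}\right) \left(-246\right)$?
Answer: $30012$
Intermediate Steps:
$W{\left(A,m \right)} = - m + 4 A$ ($W{\left(A,m \right)} = \left(- 2 m + 4 A\right) + m = - m + 4 A$)
$\left(-109 + h{\left(W{\left(-2,5 \right)} \right)}\right) \left(-246\right) = \left(-109 + \left(\left(-1\right) 5 + 4 \left(-2\right)\right)\right) \left(-246\right) = \left(-109 - 13\right) \left(-246\right) = \left(-122\right) \left(-246\right) = 30012$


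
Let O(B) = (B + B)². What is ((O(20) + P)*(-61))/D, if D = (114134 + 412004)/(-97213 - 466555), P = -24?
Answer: 27099200224/263069 ≈ 1.0301e+5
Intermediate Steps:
O(B) = 4*B² (O(B) = (2*B)² = 4*B²)
D = -263069/281884 (D = 526138/(-563768) = 526138*(-1/563768) = -263069/281884 ≈ -0.93325)
((O(20) + P)*(-61))/D = ((4*20² - 24)*(-61))/(-263069/281884) = ((4*400 - 24)*(-61))*(-281884/263069) = ((1600 - 24)*(-61))*(-281884/263069) = (1576*(-61))*(-281884/263069) = -96136*(-281884/263069) = 27099200224/263069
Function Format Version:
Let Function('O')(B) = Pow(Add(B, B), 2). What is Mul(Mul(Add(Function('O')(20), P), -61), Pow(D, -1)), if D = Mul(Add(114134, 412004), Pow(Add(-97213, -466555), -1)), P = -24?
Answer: Rational(27099200224, 263069) ≈ 1.0301e+5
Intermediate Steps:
Function('O')(B) = Mul(4, Pow(B, 2)) (Function('O')(B) = Pow(Mul(2, B), 2) = Mul(4, Pow(B, 2)))
D = Rational(-263069, 281884) (D = Mul(526138, Pow(-563768, -1)) = Mul(526138, Rational(-1, 563768)) = Rational(-263069, 281884) ≈ -0.93325)
Mul(Mul(Add(Function('O')(20), P), -61), Pow(D, -1)) = Mul(Mul(Add(Mul(4, Pow(20, 2)), -24), -61), Pow(Rational(-263069, 281884), -1)) = Mul(Mul(Add(Mul(4, 400), -24), -61), Rational(-281884, 263069)) = Mul(Mul(Add(1600, -24), -61), Rational(-281884, 263069)) = Mul(Mul(1576, -61), Rational(-281884, 263069)) = Mul(-96136, Rational(-281884, 263069)) = Rational(27099200224, 263069)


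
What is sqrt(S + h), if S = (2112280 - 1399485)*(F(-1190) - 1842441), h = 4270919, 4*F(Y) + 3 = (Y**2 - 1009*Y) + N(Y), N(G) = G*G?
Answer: I*sqrt(2378477901639)/2 ≈ 7.7112e+5*I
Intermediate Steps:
N(G) = G**2
F(Y) = -3/4 + Y**2/2 - 1009*Y/4 (F(Y) = -3/4 + ((Y**2 - 1009*Y) + Y**2)/4 = -3/4 + (-1009*Y + 2*Y**2)/4 = -3/4 + (Y**2/2 - 1009*Y/4) = -3/4 + Y**2/2 - 1009*Y/4)
S = -2378494985315/4 (S = (2112280 - 1399485)*((-3/4 + (1/2)*(-1190)**2 - 1009/4*(-1190)) - 1842441) = 712795*((-3/4 + (1/2)*1416100 + 600355/2) - 1842441) = 712795*((-3/4 + 708050 + 600355/2) - 1842441) = 712795*(4032907/4 - 1842441) = 712795*(-3336857/4) = -2378494985315/4 ≈ -5.9462e+11)
sqrt(S + h) = sqrt(-2378494985315/4 + 4270919) = sqrt(-2378477901639/4) = I*sqrt(2378477901639)/2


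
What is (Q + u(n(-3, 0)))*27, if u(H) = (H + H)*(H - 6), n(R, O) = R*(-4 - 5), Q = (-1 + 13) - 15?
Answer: 30537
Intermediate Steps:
Q = -3 (Q = 12 - 15 = -3)
n(R, O) = -9*R (n(R, O) = R*(-9) = -9*R)
u(H) = 2*H*(-6 + H) (u(H) = (2*H)*(-6 + H) = 2*H*(-6 + H))
(Q + u(n(-3, 0)))*27 = (-3 + 2*(-9*(-3))*(-6 - 9*(-3)))*27 = (-3 + 2*27*(-6 + 27))*27 = (-3 + 2*27*21)*27 = (-3 + 1134)*27 = 1131*27 = 30537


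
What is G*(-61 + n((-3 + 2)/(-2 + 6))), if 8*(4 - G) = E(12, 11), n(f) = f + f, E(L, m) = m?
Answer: -2583/16 ≈ -161.44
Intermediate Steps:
n(f) = 2*f
G = 21/8 (G = 4 - 1/8*11 = 4 - 11/8 = 21/8 ≈ 2.6250)
G*(-61 + n((-3 + 2)/(-2 + 6))) = 21*(-61 + 2*((-3 + 2)/(-2 + 6)))/8 = 21*(-61 + 2*(-1/4))/8 = 21*(-61 - 1/2)/8 = (21/8)*(-123/2) = -2583/16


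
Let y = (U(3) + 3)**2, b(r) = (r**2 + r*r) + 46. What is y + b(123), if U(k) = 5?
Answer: 30368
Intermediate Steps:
b(r) = 46 + 2*r**2 (b(r) = (r**2 + r**2) + 46 = 2*r**2 + 46 = 46 + 2*r**2)
y = 64 (y = (5 + 3)**2 = 8**2 = 64)
y + b(123) = 64 + (46 + 2*123**2) = 64 + (46 + 2*15129) = 64 + (46 + 30258) = 64 + 30304 = 30368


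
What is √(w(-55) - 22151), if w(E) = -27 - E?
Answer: I*√22123 ≈ 148.74*I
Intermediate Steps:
√(w(-55) - 22151) = √((-27 - 1*(-55)) - 22151) = √((-27 + 55) - 22151) = √(28 - 22151) = √(-22123) = I*√22123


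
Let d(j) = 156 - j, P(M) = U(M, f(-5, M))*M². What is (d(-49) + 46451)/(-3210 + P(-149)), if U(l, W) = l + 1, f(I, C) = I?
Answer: -23328/1644479 ≈ -0.014186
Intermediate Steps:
U(l, W) = 1 + l
P(M) = M²*(1 + M) (P(M) = (1 + M)*M² = M²*(1 + M))
(d(-49) + 46451)/(-3210 + P(-149)) = ((156 - 1*(-49)) + 46451)/(-3210 + (-149)²*(1 - 149)) = ((156 + 49) + 46451)/(-3210 + 22201*(-148)) = (205 + 46451)/(-3210 - 3285748) = 46656/(-3288958) = 46656*(-1/3288958) = -23328/1644479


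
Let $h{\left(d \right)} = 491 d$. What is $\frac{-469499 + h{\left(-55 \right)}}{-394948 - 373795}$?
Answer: $\frac{496504}{768743} \approx 0.64586$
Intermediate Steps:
$\frac{-469499 + h{\left(-55 \right)}}{-394948 - 373795} = \frac{-469499 + 491 \left(-55\right)}{-394948 - 373795} = \frac{-469499 - 27005}{-768743} = \left(-496504\right) \left(- \frac{1}{768743}\right) = \frac{496504}{768743}$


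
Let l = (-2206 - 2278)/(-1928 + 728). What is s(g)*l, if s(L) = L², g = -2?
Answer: 1121/75 ≈ 14.947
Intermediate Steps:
l = 1121/300 (l = -4484/(-1200) = -4484*(-1/1200) = 1121/300 ≈ 3.7367)
s(g)*l = (-2)²*(1121/300) = 4*(1121/300) = 1121/75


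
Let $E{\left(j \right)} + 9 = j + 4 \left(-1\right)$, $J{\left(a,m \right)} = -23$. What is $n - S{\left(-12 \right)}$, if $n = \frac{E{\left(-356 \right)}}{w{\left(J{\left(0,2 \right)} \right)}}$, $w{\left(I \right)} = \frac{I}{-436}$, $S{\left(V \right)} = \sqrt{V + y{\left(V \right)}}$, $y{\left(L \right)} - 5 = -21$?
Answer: $- \frac{160884}{23} - 2 i \sqrt{7} \approx -6995.0 - 5.2915 i$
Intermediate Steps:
$y{\left(L \right)} = -16$ ($y{\left(L \right)} = 5 - 21 = -16$)
$S{\left(V \right)} = \sqrt{-16 + V}$ ($S{\left(V \right)} = \sqrt{V - 16} = \sqrt{-16 + V}$)
$E{\left(j \right)} = -13 + j$ ($E{\left(j \right)} = -9 + \left(j + 4 \left(-1\right)\right) = -9 + \left(j - 4\right) = -9 + \left(-4 + j\right) = -13 + j$)
$w{\left(I \right)} = - \frac{I}{436}$ ($w{\left(I \right)} = I \left(- \frac{1}{436}\right) = - \frac{I}{436}$)
$n = - \frac{160884}{23}$ ($n = \frac{-13 - 356}{\left(- \frac{1}{436}\right) \left(-23\right)} = - \frac{369}{\frac{23}{436}} = \left(-369\right) \frac{436}{23} = - \frac{160884}{23} \approx -6995.0$)
$n - S{\left(-12 \right)} = - \frac{160884}{23} - \sqrt{-16 - 12} = - \frac{160884}{23} - \sqrt{-28} = - \frac{160884}{23} - 2 i \sqrt{7}$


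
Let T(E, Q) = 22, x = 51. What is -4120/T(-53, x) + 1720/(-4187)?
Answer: -8644140/46057 ≈ -187.68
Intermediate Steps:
-4120/T(-53, x) + 1720/(-4187) = -4120/22 + 1720/(-4187) = -4120*1/22 + 1720*(-1/4187) = -2060/11 - 1720/4187 = -8644140/46057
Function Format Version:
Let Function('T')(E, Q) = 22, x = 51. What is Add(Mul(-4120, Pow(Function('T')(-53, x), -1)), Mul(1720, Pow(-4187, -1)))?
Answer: Rational(-8644140, 46057) ≈ -187.68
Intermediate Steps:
Add(Mul(-4120, Pow(Function('T')(-53, x), -1)), Mul(1720, Pow(-4187, -1))) = Add(Mul(-4120, Pow(22, -1)), Mul(1720, Pow(-4187, -1))) = Add(Mul(-4120, Rational(1, 22)), Mul(1720, Rational(-1, 4187))) = Add(Rational(-2060, 11), Rational(-1720, 4187)) = Rational(-8644140, 46057)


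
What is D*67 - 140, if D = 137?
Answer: 9039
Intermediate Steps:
D*67 - 140 = 137*67 - 140 = 9179 - 140 = 9039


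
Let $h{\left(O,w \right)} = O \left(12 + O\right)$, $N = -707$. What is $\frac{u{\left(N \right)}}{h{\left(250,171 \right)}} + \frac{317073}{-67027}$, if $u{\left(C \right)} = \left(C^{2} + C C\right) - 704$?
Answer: $\frac{23095644669}{2195134250} \approx 10.521$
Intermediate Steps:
$u{\left(C \right)} = -704 + 2 C^{2}$ ($u{\left(C \right)} = \left(C^{2} + C^{2}\right) - 704 = 2 C^{2} - 704 = -704 + 2 C^{2}$)
$\frac{u{\left(N \right)}}{h{\left(250,171 \right)}} + \frac{317073}{-67027} = \frac{-704 + 2 \left(-707\right)^{2}}{250 \left(12 + 250\right)} + \frac{317073}{-67027} = \frac{-704 + 2 \cdot 499849}{250 \cdot 262} + 317073 \left(- \frac{1}{67027}\right) = \frac{-704 + 999698}{65500} - \frac{317073}{67027} = 998994 \cdot \frac{1}{65500} - \frac{317073}{67027} = \frac{499497}{32750} - \frac{317073}{67027} = \frac{23095644669}{2195134250}$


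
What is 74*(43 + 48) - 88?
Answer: 6646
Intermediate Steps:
74*(43 + 48) - 88 = 74*91 - 88 = 6734 - 88 = 6646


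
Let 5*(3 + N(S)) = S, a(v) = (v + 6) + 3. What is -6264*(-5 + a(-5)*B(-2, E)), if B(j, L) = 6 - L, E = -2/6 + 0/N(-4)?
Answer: -127368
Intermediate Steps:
a(v) = 9 + v (a(v) = (6 + v) + 3 = 9 + v)
N(S) = -3 + S/5
E = -⅓ (E = -2/6 + 0/(-3 + (⅕)*(-4)) = -2*⅙ + 0/(-3 - ⅘) = -⅓ + 0/(-19/5) = -⅓ + 0*(-5/19) = -⅓ + 0 = -⅓ ≈ -0.33333)
-6264*(-5 + a(-5)*B(-2, E)) = -6264*(-5 + (9 - 5)*(6 - 1*(-⅓))) = -6264*(-5 + 4*(6 + ⅓)) = -6264*(-5 + 4*(19/3)) = -6264*(-5 + 76/3) = -6264*61/3 = -127368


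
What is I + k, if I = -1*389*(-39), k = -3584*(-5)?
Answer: 33091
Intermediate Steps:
k = 17920
I = 15171 (I = -389*(-39) = 15171)
I + k = 15171 + 17920 = 33091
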